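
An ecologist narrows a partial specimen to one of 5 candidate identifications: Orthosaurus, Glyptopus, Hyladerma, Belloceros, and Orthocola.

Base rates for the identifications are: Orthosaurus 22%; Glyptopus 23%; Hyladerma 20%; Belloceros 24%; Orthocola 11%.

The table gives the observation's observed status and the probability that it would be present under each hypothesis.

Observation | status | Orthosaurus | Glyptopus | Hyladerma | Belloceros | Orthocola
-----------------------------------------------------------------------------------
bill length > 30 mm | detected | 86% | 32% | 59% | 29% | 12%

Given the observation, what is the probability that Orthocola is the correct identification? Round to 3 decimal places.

For each hypothesis, the unnormalized posterior weight is prior × likelihood:
  Orthosaurus: 0.22 × 0.86 = 0.1892
  Glyptopus: 0.23 × 0.32 = 0.0736
  Hyladerma: 0.20 × 0.59 = 0.118
  Belloceros: 0.24 × 0.29 = 0.0696
  Orthocola: 0.11 × 0.12 = 0.0132
Normalizing constant Z = 0.1892 + 0.0736 + 0.118 + 0.0696 + 0.0132 = 0.4636.
P(Orthocola | evidence) = 0.0132 / 0.4636 ≈ 0.028.

0.028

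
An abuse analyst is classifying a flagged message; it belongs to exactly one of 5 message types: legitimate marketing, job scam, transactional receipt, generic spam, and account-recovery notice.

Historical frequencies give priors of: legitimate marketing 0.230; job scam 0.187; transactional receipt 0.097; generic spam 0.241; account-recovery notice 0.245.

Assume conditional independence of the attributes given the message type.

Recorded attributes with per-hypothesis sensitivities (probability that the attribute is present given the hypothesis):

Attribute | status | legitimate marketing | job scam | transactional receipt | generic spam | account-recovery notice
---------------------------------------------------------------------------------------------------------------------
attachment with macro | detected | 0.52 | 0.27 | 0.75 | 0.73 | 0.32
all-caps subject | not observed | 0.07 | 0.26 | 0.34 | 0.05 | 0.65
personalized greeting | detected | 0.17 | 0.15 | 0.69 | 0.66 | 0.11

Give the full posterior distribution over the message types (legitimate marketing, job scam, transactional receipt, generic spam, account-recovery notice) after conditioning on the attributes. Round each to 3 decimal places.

By Bayes' rule with conditional independence, the unnormalized weight for each hypothesis is prior × ∏ likelihoods (using 1 − P(present | H) for each absent attribute):
  legitimate marketing: 0.230 × 0.52 × (1 − 0.07) × 0.17 = 0.018909
  job scam: 0.187 × 0.27 × (1 − 0.26) × 0.15 = 0.0056044
  transactional receipt: 0.097 × 0.75 × (1 − 0.34) × 0.69 = 0.03313
  generic spam: 0.241 × 0.73 × (1 − 0.05) × 0.66 = 0.11031
  account-recovery notice: 0.245 × 0.32 × (1 − 0.65) × 0.11 = 0.0030184
Marginal likelihood of the evidence = 0.17097.
P(legitimate marketing | evidence) = 0.018909 / 0.17097 ≈ 0.111
P(job scam | evidence) = 0.0056044 / 0.17097 ≈ 0.033
P(transactional receipt | evidence) = 0.03313 / 0.17097 ≈ 0.194
P(generic spam | evidence) = 0.11031 / 0.17097 ≈ 0.645
P(account-recovery notice | evidence) = 0.0030184 / 0.17097 ≈ 0.018

0.111, 0.033, 0.194, 0.645, 0.018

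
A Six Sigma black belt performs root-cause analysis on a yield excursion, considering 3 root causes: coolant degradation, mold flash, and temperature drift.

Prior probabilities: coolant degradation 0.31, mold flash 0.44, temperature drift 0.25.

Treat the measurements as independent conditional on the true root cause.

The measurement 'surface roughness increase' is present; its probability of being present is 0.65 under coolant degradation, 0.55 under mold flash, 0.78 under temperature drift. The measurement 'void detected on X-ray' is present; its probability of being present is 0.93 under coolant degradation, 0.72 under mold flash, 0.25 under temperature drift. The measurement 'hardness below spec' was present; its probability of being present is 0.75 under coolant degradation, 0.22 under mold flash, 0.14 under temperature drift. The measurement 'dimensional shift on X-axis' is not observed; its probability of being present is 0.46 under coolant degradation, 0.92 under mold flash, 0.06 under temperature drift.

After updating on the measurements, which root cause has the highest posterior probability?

coolant degradation

Multiply each prior by the joint likelihood of the measurement pattern (using 1 − P(present | H) for each absent measurement):
  coolant degradation: 0.31 × 0.65 × 0.93 × 0.75 × (1 − 0.46) = 0.075895
  mold flash: 0.44 × 0.55 × 0.72 × 0.22 × (1 − 0.92) = 0.0030666
  temperature drift: 0.25 × 0.78 × 0.25 × 0.14 × (1 − 0.06) = 0.0064155
The unnormalized weights sum to 0.085377.
P(coolant degradation | evidence) ≈ 0.075895 / 0.085377 ≈ 0.889
P(mold flash | evidence) ≈ 0.0030666 / 0.085377 ≈ 0.036
P(temperature drift | evidence) ≈ 0.0064155 / 0.085377 ≈ 0.075
The largest is 0.889, so coolant degradation is most probable.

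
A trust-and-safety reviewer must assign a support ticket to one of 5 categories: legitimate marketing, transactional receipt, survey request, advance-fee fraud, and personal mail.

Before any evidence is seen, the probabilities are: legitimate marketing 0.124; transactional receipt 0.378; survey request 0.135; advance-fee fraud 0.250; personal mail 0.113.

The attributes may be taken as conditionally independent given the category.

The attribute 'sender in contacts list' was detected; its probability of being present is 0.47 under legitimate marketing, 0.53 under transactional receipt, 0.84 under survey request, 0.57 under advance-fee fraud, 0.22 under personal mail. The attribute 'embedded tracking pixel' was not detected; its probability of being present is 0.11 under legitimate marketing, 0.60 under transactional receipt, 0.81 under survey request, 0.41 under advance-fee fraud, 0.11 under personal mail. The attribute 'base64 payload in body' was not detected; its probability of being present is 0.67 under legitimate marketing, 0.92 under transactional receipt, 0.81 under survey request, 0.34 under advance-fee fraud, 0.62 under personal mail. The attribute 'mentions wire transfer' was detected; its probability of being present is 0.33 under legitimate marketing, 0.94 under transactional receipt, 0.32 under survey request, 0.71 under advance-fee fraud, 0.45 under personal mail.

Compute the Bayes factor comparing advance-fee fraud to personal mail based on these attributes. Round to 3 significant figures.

Take the product of per-attribute likelihoods under each hypothesis (using 1 − P(present | H) for each absent attribute), then divide.
  advance-fee fraud: 0.57 × (1 − 0.41) × (1 − 0.34) × 0.71 = 0.15759
  personal mail: 0.22 × (1 − 0.11) × (1 − 0.62) × 0.45 = 0.033482
Bayes factor = 0.15759 / 0.033482 ≈ 4.71

4.71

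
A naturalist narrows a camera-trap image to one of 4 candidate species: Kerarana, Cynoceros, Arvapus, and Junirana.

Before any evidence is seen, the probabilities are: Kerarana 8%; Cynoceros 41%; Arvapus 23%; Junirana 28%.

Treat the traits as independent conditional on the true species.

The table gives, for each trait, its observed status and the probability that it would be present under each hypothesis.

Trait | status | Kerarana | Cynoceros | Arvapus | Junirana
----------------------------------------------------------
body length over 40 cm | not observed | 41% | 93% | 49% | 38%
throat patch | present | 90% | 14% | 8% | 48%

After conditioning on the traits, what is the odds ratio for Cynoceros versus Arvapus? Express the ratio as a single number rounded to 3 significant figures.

The normalizing constant cancels in an odds ratio, so compute prior × likelihood for the two hypotheses only (using 1 − P(present | H) for each absent trait):
  Cynoceros: 0.41 × (1 − 0.93) × 0.14 = 0.004018
  Arvapus: 0.23 × (1 − 0.49) × 0.08 = 0.009384
Odds(Cynoceros : Arvapus) = 0.004018 / 0.009384 ≈ 0.428.

0.428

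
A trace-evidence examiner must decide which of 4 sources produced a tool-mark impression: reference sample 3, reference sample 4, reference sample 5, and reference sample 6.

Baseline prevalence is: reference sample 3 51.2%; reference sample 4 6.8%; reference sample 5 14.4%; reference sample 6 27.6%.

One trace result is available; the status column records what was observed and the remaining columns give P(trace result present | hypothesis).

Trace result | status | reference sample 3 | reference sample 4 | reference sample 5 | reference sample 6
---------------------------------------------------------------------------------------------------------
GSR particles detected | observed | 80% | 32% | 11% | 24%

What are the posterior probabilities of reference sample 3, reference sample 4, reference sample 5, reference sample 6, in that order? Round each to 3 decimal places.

For each hypothesis, the unnormalized posterior weight is prior × likelihood:
  reference sample 3: 0.512 × 0.80 = 0.4096
  reference sample 4: 0.068 × 0.32 = 0.02176
  reference sample 5: 0.144 × 0.11 = 0.01584
  reference sample 6: 0.276 × 0.24 = 0.06624
Marginal likelihood of the evidence = 0.51344.
P(reference sample 3 | evidence) = 0.4096 / 0.51344 ≈ 0.798
P(reference sample 4 | evidence) = 0.02176 / 0.51344 ≈ 0.042
P(reference sample 5 | evidence) = 0.01584 / 0.51344 ≈ 0.031
P(reference sample 6 | evidence) = 0.06624 / 0.51344 ≈ 0.129

0.798, 0.042, 0.031, 0.129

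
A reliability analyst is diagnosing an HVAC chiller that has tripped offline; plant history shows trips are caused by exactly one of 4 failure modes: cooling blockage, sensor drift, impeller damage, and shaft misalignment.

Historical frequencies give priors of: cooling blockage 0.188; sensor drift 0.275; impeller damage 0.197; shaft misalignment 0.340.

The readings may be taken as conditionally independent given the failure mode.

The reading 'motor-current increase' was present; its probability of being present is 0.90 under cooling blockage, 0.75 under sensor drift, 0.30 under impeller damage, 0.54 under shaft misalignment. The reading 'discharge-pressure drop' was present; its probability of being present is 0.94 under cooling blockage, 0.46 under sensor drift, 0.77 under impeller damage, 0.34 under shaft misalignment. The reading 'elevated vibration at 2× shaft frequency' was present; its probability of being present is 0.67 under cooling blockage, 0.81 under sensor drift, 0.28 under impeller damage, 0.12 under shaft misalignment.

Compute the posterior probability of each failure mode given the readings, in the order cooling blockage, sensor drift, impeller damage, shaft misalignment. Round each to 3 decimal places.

Multiply each prior by the joint likelihood of the reading pattern:
  cooling blockage: 0.188 × 0.90 × 0.94 × 0.67 = 0.10656
  sensor drift: 0.275 × 0.75 × 0.46 × 0.81 = 0.076849
  impeller damage: 0.197 × 0.30 × 0.77 × 0.28 = 0.012742
  shaft misalignment: 0.340 × 0.54 × 0.34 × 0.12 = 0.0074909
The unnormalized weights sum to 0.20364.
P(cooling blockage | evidence) = 0.10656 / 0.20364 ≈ 0.523
P(sensor drift | evidence) = 0.076849 / 0.20364 ≈ 0.377
P(impeller damage | evidence) = 0.012742 / 0.20364 ≈ 0.063
P(shaft misalignment | evidence) = 0.0074909 / 0.20364 ≈ 0.037

0.523, 0.377, 0.063, 0.037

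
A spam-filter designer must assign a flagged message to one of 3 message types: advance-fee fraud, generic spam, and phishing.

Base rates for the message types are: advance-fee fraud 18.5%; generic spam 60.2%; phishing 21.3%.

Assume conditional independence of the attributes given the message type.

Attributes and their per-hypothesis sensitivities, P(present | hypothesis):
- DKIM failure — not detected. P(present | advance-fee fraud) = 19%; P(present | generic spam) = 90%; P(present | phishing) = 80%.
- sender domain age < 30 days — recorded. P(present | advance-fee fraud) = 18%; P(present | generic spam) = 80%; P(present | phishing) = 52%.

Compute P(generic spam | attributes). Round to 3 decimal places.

0.495

By Bayes' rule with conditional independence, the unnormalized weight for each hypothesis is prior × ∏ likelihoods (using 1 − P(present | H) for each absent attribute):
  advance-fee fraud: 0.185 × (1 − 0.19) × 0.18 = 0.026973
  generic spam: 0.602 × (1 − 0.90) × 0.80 = 0.04816
  phishing: 0.213 × (1 − 0.80) × 0.52 = 0.022152
The unnormalized weights sum to 0.097285.
P(generic spam | evidence) = 0.04816 / 0.097285 ≈ 0.495.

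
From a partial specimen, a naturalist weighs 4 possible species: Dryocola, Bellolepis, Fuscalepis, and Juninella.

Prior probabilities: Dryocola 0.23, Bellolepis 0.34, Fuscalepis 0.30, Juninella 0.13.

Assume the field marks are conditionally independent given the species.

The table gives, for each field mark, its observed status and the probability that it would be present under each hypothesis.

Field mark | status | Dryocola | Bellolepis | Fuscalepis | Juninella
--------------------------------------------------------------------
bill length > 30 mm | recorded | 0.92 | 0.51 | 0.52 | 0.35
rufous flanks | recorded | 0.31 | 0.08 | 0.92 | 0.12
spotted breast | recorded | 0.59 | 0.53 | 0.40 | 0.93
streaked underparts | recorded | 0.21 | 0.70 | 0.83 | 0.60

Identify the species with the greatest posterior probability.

By Bayes' rule with conditional independence, the unnormalized weight for each hypothesis is prior × ∏ likelihoods:
  Dryocola: 0.23 × 0.92 × 0.31 × 0.59 × 0.21 = 0.0081273
  Bellolepis: 0.34 × 0.51 × 0.08 × 0.53 × 0.70 = 0.0051465
  Fuscalepis: 0.30 × 0.52 × 0.92 × 0.40 × 0.83 = 0.047649
  Juninella: 0.13 × 0.35 × 0.12 × 0.93 × 0.60 = 0.0030467
Normalizing constant Z = 0.0081273 + 0.0051465 + 0.047649 + 0.0030467 = 0.063969.
P(Dryocola | evidence) ≈ 0.0081273 / 0.063969 ≈ 0.127
P(Bellolepis | evidence) ≈ 0.0051465 / 0.063969 ≈ 0.080
P(Fuscalepis | evidence) ≈ 0.047649 / 0.063969 ≈ 0.745
P(Juninella | evidence) ≈ 0.0030467 / 0.063969 ≈ 0.048
The largest is 0.745, so Fuscalepis is most probable.

Fuscalepis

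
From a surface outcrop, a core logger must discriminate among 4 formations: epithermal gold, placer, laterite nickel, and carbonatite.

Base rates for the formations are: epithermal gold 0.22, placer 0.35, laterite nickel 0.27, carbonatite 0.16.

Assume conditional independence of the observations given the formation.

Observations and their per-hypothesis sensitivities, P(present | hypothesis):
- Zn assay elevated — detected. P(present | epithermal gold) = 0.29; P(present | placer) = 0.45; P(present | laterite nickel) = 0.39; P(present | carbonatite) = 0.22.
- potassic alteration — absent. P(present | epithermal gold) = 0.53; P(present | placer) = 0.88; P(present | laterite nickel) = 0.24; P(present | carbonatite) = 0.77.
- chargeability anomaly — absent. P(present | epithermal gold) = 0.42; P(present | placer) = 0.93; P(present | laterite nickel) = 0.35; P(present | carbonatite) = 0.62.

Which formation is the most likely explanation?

Multiply each prior by the joint likelihood of the evidence pattern (using 1 − P(present | H) for each absent observation):
  epithermal gold: 0.22 × 0.29 × (1 − 0.53) × (1 − 0.42) = 0.017392
  placer: 0.35 × 0.45 × (1 − 0.88) × (1 − 0.93) = 0.001323
  laterite nickel: 0.27 × 0.39 × (1 − 0.24) × (1 − 0.35) = 0.052018
  carbonatite: 0.16 × 0.22 × (1 − 0.77) × (1 − 0.62) = 0.0030765
The unnormalized weights sum to 0.07381.
P(epithermal gold | evidence) ≈ 0.017392 / 0.07381 ≈ 0.236
P(placer | evidence) ≈ 0.001323 / 0.07381 ≈ 0.018
P(laterite nickel | evidence) ≈ 0.052018 / 0.07381 ≈ 0.705
P(carbonatite | evidence) ≈ 0.0030765 / 0.07381 ≈ 0.042
The largest is 0.705, so laterite nickel is most probable.

laterite nickel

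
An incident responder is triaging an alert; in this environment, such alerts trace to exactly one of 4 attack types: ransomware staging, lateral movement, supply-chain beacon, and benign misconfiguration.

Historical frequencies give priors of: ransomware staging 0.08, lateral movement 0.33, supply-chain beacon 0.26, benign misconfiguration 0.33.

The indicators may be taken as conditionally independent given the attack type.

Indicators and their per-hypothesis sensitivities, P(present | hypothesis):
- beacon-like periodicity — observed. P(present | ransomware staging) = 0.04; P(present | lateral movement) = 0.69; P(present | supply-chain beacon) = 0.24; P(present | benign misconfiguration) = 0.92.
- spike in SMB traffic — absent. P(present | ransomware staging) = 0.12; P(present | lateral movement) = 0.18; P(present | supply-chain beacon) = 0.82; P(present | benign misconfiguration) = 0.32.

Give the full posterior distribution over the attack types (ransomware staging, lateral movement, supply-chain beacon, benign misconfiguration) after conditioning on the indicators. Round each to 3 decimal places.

Multiply each prior by the joint likelihood of the indicator pattern (using 1 − P(present | H) for each absent indicator):
  ransomware staging: 0.08 × 0.04 × (1 − 0.12) = 0.002816
  lateral movement: 0.33 × 0.69 × (1 − 0.18) = 0.18671
  supply-chain beacon: 0.26 × 0.24 × (1 − 0.82) = 0.011232
  benign misconfiguration: 0.33 × 0.92 × (1 − 0.32) = 0.20645
The unnormalized weights sum to 0.40721.
P(ransomware staging | evidence) = 0.002816 / 0.40721 ≈ 0.007
P(lateral movement | evidence) = 0.18671 / 0.40721 ≈ 0.459
P(supply-chain beacon | evidence) = 0.011232 / 0.40721 ≈ 0.028
P(benign misconfiguration | evidence) = 0.20645 / 0.40721 ≈ 0.507

0.007, 0.459, 0.028, 0.507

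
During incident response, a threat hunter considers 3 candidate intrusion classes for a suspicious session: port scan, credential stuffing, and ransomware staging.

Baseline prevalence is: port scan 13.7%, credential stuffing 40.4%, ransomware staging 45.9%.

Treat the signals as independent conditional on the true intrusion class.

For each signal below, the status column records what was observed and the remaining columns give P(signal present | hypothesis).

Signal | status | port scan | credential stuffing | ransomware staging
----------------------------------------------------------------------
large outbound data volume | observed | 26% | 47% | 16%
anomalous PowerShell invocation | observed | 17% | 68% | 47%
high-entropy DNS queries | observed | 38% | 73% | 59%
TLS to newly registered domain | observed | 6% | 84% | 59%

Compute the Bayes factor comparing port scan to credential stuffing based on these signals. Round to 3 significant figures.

0.00514

The Bayes factor is the ratio of the joint likelihoods of the signal pattern under the two hypotheses.
  port scan: 0.26 × 0.17 × 0.38 × 0.06 = 0.0010078
  credential stuffing: 0.47 × 0.68 × 0.73 × 0.84 = 0.19598
Bayes factor = 0.0010078 / 0.19598 ≈ 0.00514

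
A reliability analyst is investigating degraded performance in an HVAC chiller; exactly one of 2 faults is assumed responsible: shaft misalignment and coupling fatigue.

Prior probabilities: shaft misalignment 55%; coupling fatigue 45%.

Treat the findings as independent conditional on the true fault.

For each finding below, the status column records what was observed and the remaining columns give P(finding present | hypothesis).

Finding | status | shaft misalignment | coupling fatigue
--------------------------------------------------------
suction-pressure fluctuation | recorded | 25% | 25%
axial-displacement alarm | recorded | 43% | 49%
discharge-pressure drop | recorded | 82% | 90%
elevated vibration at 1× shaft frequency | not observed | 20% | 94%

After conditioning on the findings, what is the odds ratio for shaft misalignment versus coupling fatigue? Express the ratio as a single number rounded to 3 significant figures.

Posterior odds equal prior odds times the likelihood ratio; only the two competing hypotheses matter (using 1 − P(present | H) for each absent finding).
  shaft misalignment: 0.55 × 0.25 × 0.43 × 0.82 × (1 − 0.20) = 0.038786
  coupling fatigue: 0.45 × 0.25 × 0.49 × 0.90 × (1 − 0.94) = 0.0029768
Posterior odds = 0.038786 / 0.0029768 ≈ 13.0.

13.0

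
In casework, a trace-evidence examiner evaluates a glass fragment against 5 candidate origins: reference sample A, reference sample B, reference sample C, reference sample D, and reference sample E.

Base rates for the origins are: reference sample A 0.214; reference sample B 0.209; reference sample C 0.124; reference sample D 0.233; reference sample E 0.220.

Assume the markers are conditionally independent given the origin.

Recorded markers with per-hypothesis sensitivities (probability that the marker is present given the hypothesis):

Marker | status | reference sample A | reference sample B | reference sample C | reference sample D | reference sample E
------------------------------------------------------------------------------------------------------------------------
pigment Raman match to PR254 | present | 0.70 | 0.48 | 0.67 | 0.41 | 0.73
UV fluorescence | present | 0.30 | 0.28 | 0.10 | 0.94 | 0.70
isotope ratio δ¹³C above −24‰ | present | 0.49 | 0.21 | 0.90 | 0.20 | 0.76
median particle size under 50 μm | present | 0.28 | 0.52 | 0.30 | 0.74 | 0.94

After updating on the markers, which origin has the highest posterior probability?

For each hypothesis, the unnormalized posterior weight is prior × product of the marker likelihoods:
  reference sample A: 0.214 × 0.70 × 0.30 × 0.49 × 0.28 = 0.0061658
  reference sample B: 0.209 × 0.48 × 0.28 × 0.21 × 0.52 = 0.0030674
  reference sample C: 0.124 × 0.67 × 0.10 × 0.90 × 0.30 = 0.0022432
  reference sample D: 0.233 × 0.41 × 0.94 × 0.20 × 0.74 = 0.01329
  reference sample E: 0.220 × 0.73 × 0.70 × 0.76 × 0.94 = 0.080313
Normalizing constant Z = 0.0061658 + 0.0030674 + 0.0022432 + 0.01329 + 0.080313 = 0.10508.
P(reference sample A | evidence) ≈ 0.0061658 / 0.10508 ≈ 0.059
P(reference sample B | evidence) ≈ 0.0030674 / 0.10508 ≈ 0.029
P(reference sample C | evidence) ≈ 0.0022432 / 0.10508 ≈ 0.021
P(reference sample D | evidence) ≈ 0.01329 / 0.10508 ≈ 0.126
P(reference sample E | evidence) ≈ 0.080313 / 0.10508 ≈ 0.764
The largest is 0.764, so reference sample E is most probable.

reference sample E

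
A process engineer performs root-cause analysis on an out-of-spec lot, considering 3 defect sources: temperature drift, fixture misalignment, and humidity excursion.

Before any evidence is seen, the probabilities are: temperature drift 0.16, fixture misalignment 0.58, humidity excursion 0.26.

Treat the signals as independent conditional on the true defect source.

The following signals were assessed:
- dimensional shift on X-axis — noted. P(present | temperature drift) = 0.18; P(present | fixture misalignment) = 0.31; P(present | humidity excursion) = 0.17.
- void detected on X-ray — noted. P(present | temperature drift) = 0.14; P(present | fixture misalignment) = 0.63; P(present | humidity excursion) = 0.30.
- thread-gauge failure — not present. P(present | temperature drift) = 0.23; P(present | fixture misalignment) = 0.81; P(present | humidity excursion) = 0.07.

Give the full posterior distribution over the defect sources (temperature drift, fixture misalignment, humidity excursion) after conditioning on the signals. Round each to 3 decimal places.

By Bayes' rule with conditional independence, the unnormalized weight for each hypothesis is prior × ∏ likelihoods (using 1 − P(present | H) for each absent signal):
  temperature drift: 0.16 × 0.18 × 0.14 × (1 − 0.23) = 0.0031046
  fixture misalignment: 0.58 × 0.31 × 0.63 × (1 − 0.81) = 0.021522
  humidity excursion: 0.26 × 0.17 × 0.30 × (1 − 0.07) = 0.012332
Normalizing constant Z = 0.0031046 + 0.021522 + 0.012332 = 0.036958.
P(temperature drift | evidence) = 0.0031046 / 0.036958 ≈ 0.084
P(fixture misalignment | evidence) = 0.021522 / 0.036958 ≈ 0.582
P(humidity excursion | evidence) = 0.012332 / 0.036958 ≈ 0.334

0.084, 0.582, 0.334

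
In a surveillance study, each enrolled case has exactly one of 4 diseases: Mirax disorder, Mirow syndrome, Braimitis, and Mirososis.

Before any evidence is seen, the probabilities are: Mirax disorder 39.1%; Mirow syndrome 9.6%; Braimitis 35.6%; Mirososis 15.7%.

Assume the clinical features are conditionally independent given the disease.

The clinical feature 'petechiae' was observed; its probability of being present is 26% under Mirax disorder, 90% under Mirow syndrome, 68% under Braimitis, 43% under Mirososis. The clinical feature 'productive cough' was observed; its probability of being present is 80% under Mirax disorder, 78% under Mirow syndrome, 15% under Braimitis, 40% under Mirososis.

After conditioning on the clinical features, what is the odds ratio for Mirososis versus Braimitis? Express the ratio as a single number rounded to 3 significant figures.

0.744

Unnormalized posterior weight (prior times the clinical feature likelihoods) for each of the two hypotheses:
  Mirososis: 0.157 × 0.43 × 0.40 = 0.027004
  Braimitis: 0.356 × 0.68 × 0.15 = 0.036312
Odds(Mirososis : Braimitis) = 0.027004 / 0.036312 ≈ 0.744.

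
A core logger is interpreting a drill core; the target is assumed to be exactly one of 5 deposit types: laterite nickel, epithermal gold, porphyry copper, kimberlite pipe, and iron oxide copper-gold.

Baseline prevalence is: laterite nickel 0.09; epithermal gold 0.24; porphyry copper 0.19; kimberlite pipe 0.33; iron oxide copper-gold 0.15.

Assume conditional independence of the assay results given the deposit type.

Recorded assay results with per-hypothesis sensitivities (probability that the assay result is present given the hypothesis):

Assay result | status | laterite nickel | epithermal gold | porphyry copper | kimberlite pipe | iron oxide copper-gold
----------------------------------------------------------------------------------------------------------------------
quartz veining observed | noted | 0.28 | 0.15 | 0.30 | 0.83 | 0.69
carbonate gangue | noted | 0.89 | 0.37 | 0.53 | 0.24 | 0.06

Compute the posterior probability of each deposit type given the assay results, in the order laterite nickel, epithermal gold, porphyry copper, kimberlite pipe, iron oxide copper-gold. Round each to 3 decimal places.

Multiply each prior by the joint likelihood of the assay result pattern:
  laterite nickel: 0.09 × 0.28 × 0.89 = 0.022428
  epithermal gold: 0.24 × 0.15 × 0.37 = 0.01332
  porphyry copper: 0.19 × 0.30 × 0.53 = 0.03021
  kimberlite pipe: 0.33 × 0.83 × 0.24 = 0.065736
  iron oxide copper-gold: 0.15 × 0.69 × 0.06 = 0.00621
The unnormalized weights sum to 0.1379.
P(laterite nickel | evidence) = 0.022428 / 0.1379 ≈ 0.163
P(epithermal gold | evidence) = 0.01332 / 0.1379 ≈ 0.097
P(porphyry copper | evidence) = 0.03021 / 0.1379 ≈ 0.219
P(kimberlite pipe | evidence) = 0.065736 / 0.1379 ≈ 0.477
P(iron oxide copper-gold | evidence) = 0.00621 / 0.1379 ≈ 0.045

0.163, 0.097, 0.219, 0.477, 0.045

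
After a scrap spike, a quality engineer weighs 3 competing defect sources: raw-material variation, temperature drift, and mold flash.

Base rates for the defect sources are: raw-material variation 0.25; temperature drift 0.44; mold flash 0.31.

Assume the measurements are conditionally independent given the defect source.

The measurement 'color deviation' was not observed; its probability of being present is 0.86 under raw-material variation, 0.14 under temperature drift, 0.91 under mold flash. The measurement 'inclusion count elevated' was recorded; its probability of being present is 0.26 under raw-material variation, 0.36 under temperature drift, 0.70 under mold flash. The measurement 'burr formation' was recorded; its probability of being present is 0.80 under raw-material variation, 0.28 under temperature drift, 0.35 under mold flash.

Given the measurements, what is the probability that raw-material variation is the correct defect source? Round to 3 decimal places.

By Bayes' rule with conditional independence, the unnormalized weight for each hypothesis is prior × ∏ likelihoods (using 1 − P(present | H) for each absent measurement):
  raw-material variation: 0.25 × (1 − 0.86) × 0.26 × 0.80 = 0.00728
  temperature drift: 0.44 × (1 − 0.14) × 0.36 × 0.28 = 0.038143
  mold flash: 0.31 × (1 − 0.91) × 0.70 × 0.35 = 0.0068355
The unnormalized weights sum to 0.052258.
P(raw-material variation | evidence) = 0.00728 / 0.052258 ≈ 0.139.

0.139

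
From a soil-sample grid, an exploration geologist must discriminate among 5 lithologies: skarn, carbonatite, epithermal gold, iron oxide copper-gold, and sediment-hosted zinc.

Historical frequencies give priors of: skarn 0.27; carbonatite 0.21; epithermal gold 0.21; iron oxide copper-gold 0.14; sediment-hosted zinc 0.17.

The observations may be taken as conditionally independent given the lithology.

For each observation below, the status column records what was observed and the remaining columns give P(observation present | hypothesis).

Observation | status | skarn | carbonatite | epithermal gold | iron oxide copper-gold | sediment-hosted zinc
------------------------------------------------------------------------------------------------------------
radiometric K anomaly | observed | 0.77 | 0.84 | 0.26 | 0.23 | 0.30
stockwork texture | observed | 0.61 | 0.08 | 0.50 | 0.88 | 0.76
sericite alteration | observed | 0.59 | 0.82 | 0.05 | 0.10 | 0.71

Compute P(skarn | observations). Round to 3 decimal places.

0.633

Multiply each prior by the joint likelihood of the evidence pattern:
  skarn: 0.27 × 0.77 × 0.61 × 0.59 = 0.074823
  carbonatite: 0.21 × 0.84 × 0.08 × 0.82 = 0.011572
  epithermal gold: 0.21 × 0.26 × 0.50 × 0.05 = 0.001365
  iron oxide copper-gold: 0.14 × 0.23 × 0.88 × 0.10 = 0.0028336
  sediment-hosted zinc: 0.17 × 0.30 × 0.76 × 0.71 = 0.02752
Marginal likelihood of the evidence = 0.11811.
P(skarn | evidence) = 0.074823 / 0.11811 ≈ 0.633.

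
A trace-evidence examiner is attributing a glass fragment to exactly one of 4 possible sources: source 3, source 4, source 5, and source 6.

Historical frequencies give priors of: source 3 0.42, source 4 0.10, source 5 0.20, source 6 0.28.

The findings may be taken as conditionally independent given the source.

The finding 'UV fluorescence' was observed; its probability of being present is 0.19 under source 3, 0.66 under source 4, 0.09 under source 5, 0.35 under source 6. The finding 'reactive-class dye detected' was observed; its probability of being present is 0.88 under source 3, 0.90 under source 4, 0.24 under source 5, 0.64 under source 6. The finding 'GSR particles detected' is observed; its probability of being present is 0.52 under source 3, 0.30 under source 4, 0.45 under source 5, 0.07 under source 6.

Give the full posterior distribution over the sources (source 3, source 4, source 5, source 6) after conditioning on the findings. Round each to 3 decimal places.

Multiply each prior by the joint likelihood of the evidence pattern:
  source 3: 0.42 × 0.19 × 0.88 × 0.52 = 0.036516
  source 4: 0.10 × 0.66 × 0.90 × 0.30 = 0.01782
  source 5: 0.20 × 0.09 × 0.24 × 0.45 = 0.001944
  source 6: 0.28 × 0.35 × 0.64 × 0.07 = 0.0043904
The unnormalized weights sum to 0.060671.
P(source 3 | evidence) = 0.036516 / 0.060671 ≈ 0.602
P(source 4 | evidence) = 0.01782 / 0.060671 ≈ 0.294
P(source 5 | evidence) = 0.001944 / 0.060671 ≈ 0.032
P(source 6 | evidence) = 0.0043904 / 0.060671 ≈ 0.072

0.602, 0.294, 0.032, 0.072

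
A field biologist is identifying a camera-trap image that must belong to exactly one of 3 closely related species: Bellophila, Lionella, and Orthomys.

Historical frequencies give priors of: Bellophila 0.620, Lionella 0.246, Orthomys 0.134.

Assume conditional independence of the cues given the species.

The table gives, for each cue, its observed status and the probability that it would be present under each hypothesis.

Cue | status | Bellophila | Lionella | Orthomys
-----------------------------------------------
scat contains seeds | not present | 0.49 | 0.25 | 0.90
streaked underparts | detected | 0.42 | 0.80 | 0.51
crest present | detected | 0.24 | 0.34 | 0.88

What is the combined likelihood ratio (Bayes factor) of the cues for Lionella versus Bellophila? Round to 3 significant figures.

Take the product of per-cue likelihoods under each hypothesis (using 1 − P(present | H) for each absent cue), then divide.
  Lionella: (1 − 0.25) × 0.80 × 0.34 = 0.204
  Bellophila: (1 − 0.49) × 0.42 × 0.24 = 0.051408
Bayes factor = 0.204 / 0.051408 ≈ 3.97

3.97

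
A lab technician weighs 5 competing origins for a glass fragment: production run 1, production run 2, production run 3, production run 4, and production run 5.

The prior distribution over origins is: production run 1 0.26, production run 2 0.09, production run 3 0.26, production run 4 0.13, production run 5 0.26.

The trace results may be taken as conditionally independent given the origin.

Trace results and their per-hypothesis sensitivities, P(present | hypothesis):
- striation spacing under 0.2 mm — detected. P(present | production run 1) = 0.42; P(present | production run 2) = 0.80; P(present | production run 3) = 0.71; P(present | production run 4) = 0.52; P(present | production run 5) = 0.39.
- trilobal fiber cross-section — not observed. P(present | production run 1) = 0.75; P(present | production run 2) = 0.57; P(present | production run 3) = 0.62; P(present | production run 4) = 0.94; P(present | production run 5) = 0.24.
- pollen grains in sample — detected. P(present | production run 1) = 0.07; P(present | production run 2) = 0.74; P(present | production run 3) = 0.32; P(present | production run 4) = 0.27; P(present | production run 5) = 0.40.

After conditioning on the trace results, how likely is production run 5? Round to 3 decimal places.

0.389

For each hypothesis, the unnormalized posterior weight is prior × product of the trace result likelihoods (using 1 − P(present | H) for each absent trace result):
  production run 1: 0.26 × 0.42 × (1 − 0.75) × 0.07 = 0.001911
  production run 2: 0.09 × 0.80 × (1 − 0.57) × 0.74 = 0.02291
  production run 3: 0.26 × 0.71 × (1 − 0.62) × 0.32 = 0.022447
  production run 4: 0.13 × 0.52 × (1 − 0.94) × 0.27 = 0.0010951
  production run 5: 0.26 × 0.39 × (1 − 0.24) × 0.40 = 0.030826
The unnormalized weights sum to 0.079189.
P(production run 5 | evidence) = 0.030826 / 0.079189 ≈ 0.389.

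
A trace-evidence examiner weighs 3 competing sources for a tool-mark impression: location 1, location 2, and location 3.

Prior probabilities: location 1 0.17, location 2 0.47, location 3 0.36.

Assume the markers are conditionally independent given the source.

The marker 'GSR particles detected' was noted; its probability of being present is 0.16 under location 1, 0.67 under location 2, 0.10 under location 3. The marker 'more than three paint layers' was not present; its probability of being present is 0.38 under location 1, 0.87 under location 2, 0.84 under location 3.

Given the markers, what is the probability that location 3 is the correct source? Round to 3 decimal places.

For each hypothesis, the unnormalized posterior weight is prior × product of the marker likelihoods (using 1 − P(present | H) for each absent marker):
  location 1: 0.17 × 0.16 × (1 − 0.38) = 0.016864
  location 2: 0.47 × 0.67 × (1 − 0.87) = 0.040937
  location 3: 0.36 × 0.10 × (1 − 0.84) = 0.00576
The unnormalized weights sum to 0.063561.
P(location 3 | evidence) = 0.00576 / 0.063561 ≈ 0.091.

0.091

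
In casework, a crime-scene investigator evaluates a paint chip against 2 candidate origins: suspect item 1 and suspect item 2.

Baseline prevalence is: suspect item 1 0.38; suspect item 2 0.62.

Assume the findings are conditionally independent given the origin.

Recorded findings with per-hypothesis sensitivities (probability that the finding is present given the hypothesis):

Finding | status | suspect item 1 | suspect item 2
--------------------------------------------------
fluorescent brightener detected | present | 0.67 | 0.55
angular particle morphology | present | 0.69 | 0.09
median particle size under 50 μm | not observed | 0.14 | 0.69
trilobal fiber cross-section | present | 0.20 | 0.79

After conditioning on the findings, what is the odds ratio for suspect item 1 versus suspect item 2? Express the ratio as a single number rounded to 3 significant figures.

Unnormalized posterior weight (prior times the finding likelihoods) for each of the two hypotheses (using 1 − P(present | H) for each absent finding):
  suspect item 1: 0.38 × 0.67 × 0.69 × (1 − 0.14) × 0.20 = 0.030216
  suspect item 2: 0.62 × 0.55 × 0.09 × (1 − 0.69) × 0.79 = 0.007516
Posterior odds = 0.030216 / 0.007516 ≈ 4.02.

4.02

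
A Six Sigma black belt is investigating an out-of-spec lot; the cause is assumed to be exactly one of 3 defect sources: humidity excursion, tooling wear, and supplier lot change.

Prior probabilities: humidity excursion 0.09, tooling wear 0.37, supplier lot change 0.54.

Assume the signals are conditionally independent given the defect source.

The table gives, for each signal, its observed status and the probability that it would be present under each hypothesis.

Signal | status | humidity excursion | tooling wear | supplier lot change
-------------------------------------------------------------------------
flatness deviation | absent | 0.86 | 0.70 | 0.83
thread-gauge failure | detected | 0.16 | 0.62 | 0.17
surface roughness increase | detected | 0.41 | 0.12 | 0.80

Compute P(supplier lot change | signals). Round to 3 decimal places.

0.579

Multiply each prior by the joint likelihood of the signal pattern (using 1 − P(present | H) for each absent signal):
  humidity excursion: 0.09 × (1 − 0.86) × 0.16 × 0.41 = 0.00082656
  tooling wear: 0.37 × (1 − 0.70) × 0.62 × 0.12 = 0.0082584
  supplier lot change: 0.54 × (1 − 0.83) × 0.17 × 0.80 = 0.012485
The unnormalized weights sum to 0.02157.
P(supplier lot change | evidence) = 0.012485 / 0.02157 ≈ 0.579.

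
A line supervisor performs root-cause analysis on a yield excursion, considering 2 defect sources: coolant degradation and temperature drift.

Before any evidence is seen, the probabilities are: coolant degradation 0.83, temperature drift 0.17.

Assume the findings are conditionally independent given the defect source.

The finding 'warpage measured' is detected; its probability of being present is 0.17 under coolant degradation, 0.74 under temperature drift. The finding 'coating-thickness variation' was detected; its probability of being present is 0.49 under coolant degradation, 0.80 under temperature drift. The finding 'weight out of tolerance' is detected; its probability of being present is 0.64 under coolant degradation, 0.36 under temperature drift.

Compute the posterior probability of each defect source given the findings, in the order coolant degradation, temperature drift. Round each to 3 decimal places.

0.550, 0.450

By Bayes' rule with conditional independence, the unnormalized weight for each hypothesis is prior × ∏ likelihoods:
  coolant degradation: 0.83 × 0.17 × 0.49 × 0.64 = 0.044249
  temperature drift: 0.17 × 0.74 × 0.80 × 0.36 = 0.03623
Marginal likelihood of the evidence = 0.080479.
P(coolant degradation | evidence) = 0.044249 / 0.080479 ≈ 0.550
P(temperature drift | evidence) = 0.03623 / 0.080479 ≈ 0.450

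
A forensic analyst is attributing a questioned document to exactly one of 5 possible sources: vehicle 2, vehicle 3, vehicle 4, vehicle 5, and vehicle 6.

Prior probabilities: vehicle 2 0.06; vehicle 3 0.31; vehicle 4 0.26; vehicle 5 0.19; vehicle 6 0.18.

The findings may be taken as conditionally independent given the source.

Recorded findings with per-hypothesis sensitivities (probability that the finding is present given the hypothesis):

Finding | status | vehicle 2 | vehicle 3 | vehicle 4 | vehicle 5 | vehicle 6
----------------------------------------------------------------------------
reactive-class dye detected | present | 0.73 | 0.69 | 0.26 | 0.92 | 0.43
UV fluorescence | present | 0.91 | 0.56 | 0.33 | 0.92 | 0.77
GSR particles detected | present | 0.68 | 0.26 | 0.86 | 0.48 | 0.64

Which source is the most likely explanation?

For each hypothesis, the unnormalized posterior weight is prior × product of the finding likelihoods:
  vehicle 2: 0.06 × 0.73 × 0.91 × 0.68 = 0.027103
  vehicle 3: 0.31 × 0.69 × 0.56 × 0.26 = 0.031144
  vehicle 4: 0.26 × 0.26 × 0.33 × 0.86 = 0.019185
  vehicle 5: 0.19 × 0.92 × 0.92 × 0.48 = 0.077192
  vehicle 6: 0.18 × 0.43 × 0.77 × 0.64 = 0.038143
Marginal likelihood of the evidence = 0.19277.
P(vehicle 2 | evidence) ≈ 0.027103 / 0.19277 ≈ 0.141
P(vehicle 3 | evidence) ≈ 0.031144 / 0.19277 ≈ 0.162
P(vehicle 4 | evidence) ≈ 0.019185 / 0.19277 ≈ 0.100
P(vehicle 5 | evidence) ≈ 0.077192 / 0.19277 ≈ 0.400
P(vehicle 6 | evidence) ≈ 0.038143 / 0.19277 ≈ 0.198
The largest is 0.400, so vehicle 5 is most probable.

vehicle 5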